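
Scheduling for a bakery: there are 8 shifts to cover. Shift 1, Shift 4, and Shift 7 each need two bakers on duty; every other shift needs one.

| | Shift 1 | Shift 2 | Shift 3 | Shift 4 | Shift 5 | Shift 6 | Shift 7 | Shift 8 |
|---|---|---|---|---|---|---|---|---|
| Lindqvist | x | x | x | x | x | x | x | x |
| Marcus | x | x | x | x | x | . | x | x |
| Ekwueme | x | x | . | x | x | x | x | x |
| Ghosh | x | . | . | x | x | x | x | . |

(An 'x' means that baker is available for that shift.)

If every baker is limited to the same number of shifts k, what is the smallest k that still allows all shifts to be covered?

3

With 4 bakers and 11 worker-slots to fill, someone must work at least ⌈11/4⌉ = 3 shifts, so k ≥ 3.
k = 3 works: Shift 1→Marcus+Ekwueme, Shift 2→Lindqvist, Shift 3→Lindqvist, Shift 4→Ekwueme+Ghosh, Shift 5→Marcus, Shift 6→Lindqvist, Shift 7→Ekwueme+Ghosh, Shift 8→Marcus.
Loads: Lindqvist 3, Marcus 3, Ekwueme 3, Ghosh 2 — all ≤ 3.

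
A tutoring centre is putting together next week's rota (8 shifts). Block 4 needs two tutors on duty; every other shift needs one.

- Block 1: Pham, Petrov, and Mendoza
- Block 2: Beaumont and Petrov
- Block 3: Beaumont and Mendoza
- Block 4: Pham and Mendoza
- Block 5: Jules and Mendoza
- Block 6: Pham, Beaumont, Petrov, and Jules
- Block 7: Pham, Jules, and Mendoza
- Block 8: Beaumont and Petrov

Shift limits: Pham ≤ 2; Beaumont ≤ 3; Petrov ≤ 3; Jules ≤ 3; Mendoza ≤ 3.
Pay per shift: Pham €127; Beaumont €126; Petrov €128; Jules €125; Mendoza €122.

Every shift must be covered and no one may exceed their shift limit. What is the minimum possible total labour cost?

Block 4 can only be covered by Pham and Mendoza, so that assignment is forced.
Picking the cheapest available tutor for each shift independently would cost €1114, but that ignores the shift limits.
An optimal schedule: Block 1→Mendoza, Block 2→Beaumont, Block 3→Mendoza, Block 4→Mendoza+Pham, Block 5→Jules, Block 6→Jules, Block 7→Jules, Block 8→Beaumont.
Total: 122 + 126 + 122 + 122 + 127 + 125 + 125 + 125 + 126 = €1120.

€1120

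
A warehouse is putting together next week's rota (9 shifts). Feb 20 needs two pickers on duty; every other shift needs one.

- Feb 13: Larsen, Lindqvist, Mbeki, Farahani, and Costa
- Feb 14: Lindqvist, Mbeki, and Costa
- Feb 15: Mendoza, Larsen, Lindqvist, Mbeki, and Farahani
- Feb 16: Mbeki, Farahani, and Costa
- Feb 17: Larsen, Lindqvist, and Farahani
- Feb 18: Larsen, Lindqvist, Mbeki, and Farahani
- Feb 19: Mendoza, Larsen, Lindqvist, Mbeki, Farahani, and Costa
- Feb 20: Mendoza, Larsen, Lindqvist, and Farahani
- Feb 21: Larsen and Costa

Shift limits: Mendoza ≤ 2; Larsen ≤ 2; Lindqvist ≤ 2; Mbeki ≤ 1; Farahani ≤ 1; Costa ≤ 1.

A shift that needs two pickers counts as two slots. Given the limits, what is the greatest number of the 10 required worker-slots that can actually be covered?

9

Total capacity across all pickers is 2+2+2+1+1+1 = 9, and 10 slots are needed, so at most 9 can be filled.
An assignment achieving 9: Feb 13→Costa, Feb 14→Lindqvist, Feb 15→Mendoza, Feb 16→Mbeki, Feb 17→Larsen, Feb 18→Lindqvist, Feb 20→Mendoza+Farahani, Feb 21→Larsen.
Loads: Mendoza 2/2, Larsen 2/2, Lindqvist 2/2, Mbeki 1/1, Farahani 1/1, Costa 1/1.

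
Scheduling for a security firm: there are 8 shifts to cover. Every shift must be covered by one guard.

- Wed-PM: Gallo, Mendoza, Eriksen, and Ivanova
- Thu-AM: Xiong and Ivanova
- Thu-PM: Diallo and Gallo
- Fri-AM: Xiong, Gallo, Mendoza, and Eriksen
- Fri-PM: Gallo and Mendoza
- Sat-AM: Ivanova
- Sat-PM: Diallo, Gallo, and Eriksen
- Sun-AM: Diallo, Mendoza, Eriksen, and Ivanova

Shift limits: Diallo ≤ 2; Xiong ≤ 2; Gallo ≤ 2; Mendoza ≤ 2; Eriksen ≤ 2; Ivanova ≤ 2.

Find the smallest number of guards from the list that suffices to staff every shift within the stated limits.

8 slots to fill and no one can take more than 2, so at least ⌈8/2⌉ = 4 guards are needed.
Diallo, Xiong, Gallo, and Ivanova alone can cover everything: Wed-PM→Gallo, Thu-AM→Xiong, Thu-PM→Diallo, Fri-AM→Xiong, Fri-PM→Gallo, Sat-AM→Ivanova, Sat-PM→Diallo, Sun-AM→Ivanova.

4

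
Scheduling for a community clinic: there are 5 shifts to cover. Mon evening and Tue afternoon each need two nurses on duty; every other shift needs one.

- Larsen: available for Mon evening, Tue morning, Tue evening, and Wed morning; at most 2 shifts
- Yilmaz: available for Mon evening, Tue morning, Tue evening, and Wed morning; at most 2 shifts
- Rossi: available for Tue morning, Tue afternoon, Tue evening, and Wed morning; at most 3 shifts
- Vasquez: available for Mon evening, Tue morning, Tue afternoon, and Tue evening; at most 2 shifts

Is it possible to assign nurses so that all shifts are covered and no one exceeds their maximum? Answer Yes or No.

Tue afternoon can only be covered by Rossi and Vasquez, so that assignment is forced.
One valid schedule: Mon evening→Larsen+Yilmaz, Tue morning→Yilmaz, Tue afternoon→Rossi+Vasquez, Tue evening→Rossi, Wed morning→Larsen.
Loads: Larsen 2/2, Yilmaz 2/2, Rossi 2/3, Vasquez 1/2 — all within limits.

Yes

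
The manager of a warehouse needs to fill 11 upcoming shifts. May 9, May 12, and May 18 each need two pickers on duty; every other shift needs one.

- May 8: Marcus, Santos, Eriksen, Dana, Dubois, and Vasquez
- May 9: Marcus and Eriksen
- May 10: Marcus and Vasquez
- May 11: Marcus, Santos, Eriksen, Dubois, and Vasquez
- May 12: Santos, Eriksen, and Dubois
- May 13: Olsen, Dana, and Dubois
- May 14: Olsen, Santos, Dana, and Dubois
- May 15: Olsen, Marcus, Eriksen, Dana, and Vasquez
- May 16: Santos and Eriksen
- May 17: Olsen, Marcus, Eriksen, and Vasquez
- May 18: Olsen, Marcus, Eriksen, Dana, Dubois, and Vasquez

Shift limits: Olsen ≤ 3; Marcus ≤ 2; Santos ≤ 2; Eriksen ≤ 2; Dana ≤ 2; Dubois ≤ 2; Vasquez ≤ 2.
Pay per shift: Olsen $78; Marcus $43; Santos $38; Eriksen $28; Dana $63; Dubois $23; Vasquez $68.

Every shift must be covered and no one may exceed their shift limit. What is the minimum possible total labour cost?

$682

May 9 can only be covered by Marcus and Eriksen, so that assignment is forced.
Picking the cheapest available picker for each shift independently would cost $392, but that ignores the shift limits.
An optimal schedule: May 8→Dana, May 9→Eriksen+Marcus, May 10→Marcus, May 11→Vasquez, May 12→Dubois+Santos, May 13→Dubois, May 14→Santos, May 15→Olsen, May 16→Eriksen, May 17→Vasquez, May 18→Dana+Olsen.
Total: 63 + 28 + 43 + 43 + 68 + 23 + 38 + 23 + 38 + 78 + 28 + 68 + 63 + 78 = $682.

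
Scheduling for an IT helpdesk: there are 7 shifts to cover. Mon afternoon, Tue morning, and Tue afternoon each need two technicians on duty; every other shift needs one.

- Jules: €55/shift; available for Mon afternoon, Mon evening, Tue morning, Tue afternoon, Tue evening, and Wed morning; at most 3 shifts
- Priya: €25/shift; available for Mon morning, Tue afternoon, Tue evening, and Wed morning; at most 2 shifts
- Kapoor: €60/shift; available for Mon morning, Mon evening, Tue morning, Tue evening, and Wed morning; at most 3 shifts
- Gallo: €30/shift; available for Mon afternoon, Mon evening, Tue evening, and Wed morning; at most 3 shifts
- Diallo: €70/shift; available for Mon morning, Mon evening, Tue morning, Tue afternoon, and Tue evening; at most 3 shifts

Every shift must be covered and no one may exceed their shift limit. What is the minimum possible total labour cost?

€425

Mon afternoon can only be covered by Jules and Gallo, so that assignment is forced.
Picking the cheapest available technician for each shift independently would cost €385, but that ignores the shift limits.
An optimal schedule: Mon morning→Priya, Mon afternoon→Gallo+Jules, Mon evening→Gallo, Tue morning→Jules+Kapoor, Tue afternoon→Priya+Jules, Tue evening→Kapoor, Wed morning→Gallo.
Total: 25 + 30 + 55 + 30 + 55 + 60 + 25 + 55 + 60 + 30 = €425.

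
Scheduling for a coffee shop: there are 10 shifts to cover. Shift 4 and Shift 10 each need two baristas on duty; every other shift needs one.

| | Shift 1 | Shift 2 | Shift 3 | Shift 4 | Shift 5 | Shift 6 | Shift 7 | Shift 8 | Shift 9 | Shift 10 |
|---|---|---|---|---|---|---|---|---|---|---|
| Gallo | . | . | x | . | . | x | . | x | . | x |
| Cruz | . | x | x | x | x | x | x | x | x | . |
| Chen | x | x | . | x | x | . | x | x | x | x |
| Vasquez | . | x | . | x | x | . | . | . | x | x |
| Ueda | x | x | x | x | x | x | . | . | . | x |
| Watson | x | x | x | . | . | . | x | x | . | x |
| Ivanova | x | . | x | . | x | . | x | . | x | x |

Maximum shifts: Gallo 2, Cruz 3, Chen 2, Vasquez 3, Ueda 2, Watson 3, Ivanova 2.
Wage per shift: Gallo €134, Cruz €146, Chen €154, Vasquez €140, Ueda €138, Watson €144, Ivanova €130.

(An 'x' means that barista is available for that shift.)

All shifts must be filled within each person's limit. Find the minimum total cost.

€1656

Picking the cheapest available barista for each shift independently would cost €1598, but that ignores the shift limits.
An optimal schedule: Shift 1→Ivanova, Shift 2→Watson, Shift 3→Watson, Shift 4→Ueda+Vasquez, Shift 5→Ueda, Shift 6→Gallo, Shift 7→Ivanova, Shift 8→Gallo, Shift 9→Vasquez, Shift 10→Vasquez+Watson.
Total: 130 + 144 + 144 + 138 + 140 + 138 + 134 + 130 + 134 + 140 + 140 + 144 = €1656.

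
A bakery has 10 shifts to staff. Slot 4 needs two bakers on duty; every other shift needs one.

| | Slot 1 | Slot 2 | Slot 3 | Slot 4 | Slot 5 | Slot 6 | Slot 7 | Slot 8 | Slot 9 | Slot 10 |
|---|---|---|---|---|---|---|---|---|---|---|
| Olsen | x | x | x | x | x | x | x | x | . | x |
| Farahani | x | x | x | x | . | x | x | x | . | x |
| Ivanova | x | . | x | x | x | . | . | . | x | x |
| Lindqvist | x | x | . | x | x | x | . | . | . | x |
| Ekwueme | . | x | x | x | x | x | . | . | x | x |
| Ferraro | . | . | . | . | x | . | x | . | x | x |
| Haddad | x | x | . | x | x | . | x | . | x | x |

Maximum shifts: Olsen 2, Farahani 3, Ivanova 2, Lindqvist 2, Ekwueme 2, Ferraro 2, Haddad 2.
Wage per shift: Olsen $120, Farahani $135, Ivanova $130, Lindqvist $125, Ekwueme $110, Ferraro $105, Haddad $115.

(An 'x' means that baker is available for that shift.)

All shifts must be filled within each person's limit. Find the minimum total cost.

Picking the cheapest available baker for each shift independently would cost $1210, but that ignores the shift limits.
An optimal schedule: Slot 1→Haddad, Slot 2→Haddad, Slot 3→Ekwueme, Slot 4→Lindqvist+Ivanova, Slot 5→Olsen, Slot 6→Ekwueme, Slot 7→Ferraro, Slot 8→Olsen, Slot 9→Ferraro, Slot 10→Lindqvist.
Total: 115 + 115 + 110 + 125 + 130 + 120 + 110 + 105 + 120 + 105 + 125 = $1280.

$1280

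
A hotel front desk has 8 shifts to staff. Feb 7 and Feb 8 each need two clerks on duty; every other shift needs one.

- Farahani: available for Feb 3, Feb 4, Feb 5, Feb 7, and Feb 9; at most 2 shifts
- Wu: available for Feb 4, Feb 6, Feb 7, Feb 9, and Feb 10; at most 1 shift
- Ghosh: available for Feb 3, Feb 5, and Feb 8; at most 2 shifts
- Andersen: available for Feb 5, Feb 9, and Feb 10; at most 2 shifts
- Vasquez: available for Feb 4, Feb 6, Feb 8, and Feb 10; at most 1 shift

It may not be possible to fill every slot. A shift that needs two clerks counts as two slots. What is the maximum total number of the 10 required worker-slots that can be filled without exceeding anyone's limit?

8

Total capacity across all clerks is 2+1+2+2+1 = 8, and 10 slots are needed, so at most 8 can be filled.
An assignment achieving 8: Feb 3→Farahani, Feb 5→Ghosh, Feb 6→Wu, Feb 7→Farahani, Feb 8→Ghosh+Vasquez, Feb 9→Andersen, Feb 10→Andersen.
Loads: Farahani 2/2, Wu 1/1, Ghosh 2/2, Andersen 2/2, Vasquez 1/1.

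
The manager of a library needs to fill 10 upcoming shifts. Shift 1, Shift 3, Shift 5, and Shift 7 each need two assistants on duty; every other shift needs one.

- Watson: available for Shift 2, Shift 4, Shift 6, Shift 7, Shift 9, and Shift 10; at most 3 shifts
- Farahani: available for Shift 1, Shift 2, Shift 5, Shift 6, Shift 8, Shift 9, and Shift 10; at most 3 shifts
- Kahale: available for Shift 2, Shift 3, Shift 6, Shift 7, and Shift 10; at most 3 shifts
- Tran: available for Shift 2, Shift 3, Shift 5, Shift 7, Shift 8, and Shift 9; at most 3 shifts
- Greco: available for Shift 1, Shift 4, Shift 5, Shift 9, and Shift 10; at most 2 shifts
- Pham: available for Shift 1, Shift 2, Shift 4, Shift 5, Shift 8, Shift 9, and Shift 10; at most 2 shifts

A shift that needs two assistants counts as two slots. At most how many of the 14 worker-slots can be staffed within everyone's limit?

14

Total capacity across all assistants is 3+3+3+3+2+2 = 16, and 14 slots are needed, so at most 14 can be filled.
An assignment achieving 14: Shift 1→Farahani+Greco, Shift 2→Kahale, Shift 3→Kahale+Tran, Shift 4→Watson, Shift 5→Farahani+Tran, Shift 6→Watson, Shift 7→Watson+Kahale, Shift 8→Farahani, Shift 9→Tran, Shift 10→Greco.
Loads: Watson 3/3, Farahani 3/3, Kahale 3/3, Tran 3/3, Greco 2/2, Pham 0/2.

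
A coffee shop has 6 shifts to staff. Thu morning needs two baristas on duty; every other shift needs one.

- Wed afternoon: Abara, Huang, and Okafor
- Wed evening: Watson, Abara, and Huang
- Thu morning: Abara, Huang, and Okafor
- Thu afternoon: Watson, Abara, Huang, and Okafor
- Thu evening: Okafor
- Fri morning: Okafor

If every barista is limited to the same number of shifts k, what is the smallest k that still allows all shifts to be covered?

2

With 4 baristas and 7 worker-slots to fill, someone must work at least ⌈7/4⌉ = 2 shifts, so k ≥ 2.
k = 2 works: Wed afternoon→Abara, Wed evening→Watson, Thu morning→Abara+Huang, Thu afternoon→Watson, Thu evening→Okafor, Fri morning→Okafor.
Loads: Watson 2, Abara 2, Huang 1, Okafor 2 — all ≤ 2.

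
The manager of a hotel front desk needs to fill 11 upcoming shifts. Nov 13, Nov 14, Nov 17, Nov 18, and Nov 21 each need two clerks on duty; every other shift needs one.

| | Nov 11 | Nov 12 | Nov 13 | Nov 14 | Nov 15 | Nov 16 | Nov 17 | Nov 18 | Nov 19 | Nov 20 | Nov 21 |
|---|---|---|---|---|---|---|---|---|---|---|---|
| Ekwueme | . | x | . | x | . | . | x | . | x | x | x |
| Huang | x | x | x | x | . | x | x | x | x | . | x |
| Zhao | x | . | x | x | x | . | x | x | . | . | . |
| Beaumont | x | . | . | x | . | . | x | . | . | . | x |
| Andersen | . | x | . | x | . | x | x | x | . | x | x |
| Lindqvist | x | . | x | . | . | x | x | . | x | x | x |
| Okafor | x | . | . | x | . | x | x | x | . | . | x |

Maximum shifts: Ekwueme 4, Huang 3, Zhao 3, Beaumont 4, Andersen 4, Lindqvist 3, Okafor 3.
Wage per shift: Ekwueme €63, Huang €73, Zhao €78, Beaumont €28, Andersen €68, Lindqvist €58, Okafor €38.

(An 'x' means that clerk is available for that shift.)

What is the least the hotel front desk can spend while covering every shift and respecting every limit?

Nov 15 can only be covered by Zhao, so that assignment is forced.
Picking the cheapest available clerk for each shift independently would cost €758, but that ignores the shift limits.
An optimal schedule: Nov 11→Beaumont, Nov 12→Ekwueme, Nov 13→Lindqvist+Huang, Nov 14→Beaumont+Okafor, Nov 15→Zhao, Nov 16→Okafor, Nov 17→Beaumont+Ekwueme, Nov 18→Okafor+Andersen, Nov 19→Lindqvist, Nov 20→Lindqvist, Nov 21→Beaumont+Ekwueme.
Total: 28 + 63 + 58 + 73 + 28 + 38 + 78 + 38 + 28 + 63 + 38 + 68 + 58 + 58 + 28 + 63 = €808.

€808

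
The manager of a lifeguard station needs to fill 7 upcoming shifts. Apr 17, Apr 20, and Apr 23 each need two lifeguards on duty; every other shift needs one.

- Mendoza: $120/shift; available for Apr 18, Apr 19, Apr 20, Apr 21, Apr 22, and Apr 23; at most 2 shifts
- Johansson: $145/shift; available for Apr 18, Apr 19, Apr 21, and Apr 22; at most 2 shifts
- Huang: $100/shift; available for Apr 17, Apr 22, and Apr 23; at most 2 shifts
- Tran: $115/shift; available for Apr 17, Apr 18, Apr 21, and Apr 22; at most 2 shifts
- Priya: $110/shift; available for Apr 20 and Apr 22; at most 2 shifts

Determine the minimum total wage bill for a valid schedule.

Apr 17 can only be covered by Huang and Tran, so that assignment is forced.
Apr 20 can only be covered by Mendoza and Priya, so that assignment is forced.
Apr 23 can only be covered by Mendoza and Huang, so that assignment is forced.
Picking the cheapest available lifeguard for each shift independently would cost $1115, but that ignores the shift limits.
An optimal schedule: Apr 17→Huang+Tran, Apr 18→Johansson, Apr 19→Johansson, Apr 20→Mendoza+Priya, Apr 21→Tran, Apr 22→Priya, Apr 23→Mendoza+Huang.
Total: 100 + 115 + 145 + 145 + 120 + 110 + 115 + 110 + 120 + 100 = $1180.

$1180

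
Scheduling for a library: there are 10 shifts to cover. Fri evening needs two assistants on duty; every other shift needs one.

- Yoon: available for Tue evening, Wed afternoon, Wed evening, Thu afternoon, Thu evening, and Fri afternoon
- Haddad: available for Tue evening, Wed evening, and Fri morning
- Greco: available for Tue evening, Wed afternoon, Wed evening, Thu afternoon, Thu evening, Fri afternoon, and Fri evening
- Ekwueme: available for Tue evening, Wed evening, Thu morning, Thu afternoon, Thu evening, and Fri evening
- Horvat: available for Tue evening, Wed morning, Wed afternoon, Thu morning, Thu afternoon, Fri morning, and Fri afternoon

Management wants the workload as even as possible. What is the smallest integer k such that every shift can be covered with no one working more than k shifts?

3

With 5 assistants and 11 worker-slots to fill, someone must work at least ⌈11/5⌉ = 3 shifts, so k ≥ 3.
k = 3 works: Tue evening→Haddad, Wed morning→Horvat, Wed afternoon→Yoon, Wed evening→Haddad, Thu morning→Ekwueme, Thu afternoon→Greco, Thu evening→Yoon, Fri morning→Haddad, Fri afternoon→Yoon, Fri evening→Greco+Ekwueme.
Loads: Yoon 3, Haddad 3, Greco 2, Ekwueme 2, Horvat 1 — all ≤ 3.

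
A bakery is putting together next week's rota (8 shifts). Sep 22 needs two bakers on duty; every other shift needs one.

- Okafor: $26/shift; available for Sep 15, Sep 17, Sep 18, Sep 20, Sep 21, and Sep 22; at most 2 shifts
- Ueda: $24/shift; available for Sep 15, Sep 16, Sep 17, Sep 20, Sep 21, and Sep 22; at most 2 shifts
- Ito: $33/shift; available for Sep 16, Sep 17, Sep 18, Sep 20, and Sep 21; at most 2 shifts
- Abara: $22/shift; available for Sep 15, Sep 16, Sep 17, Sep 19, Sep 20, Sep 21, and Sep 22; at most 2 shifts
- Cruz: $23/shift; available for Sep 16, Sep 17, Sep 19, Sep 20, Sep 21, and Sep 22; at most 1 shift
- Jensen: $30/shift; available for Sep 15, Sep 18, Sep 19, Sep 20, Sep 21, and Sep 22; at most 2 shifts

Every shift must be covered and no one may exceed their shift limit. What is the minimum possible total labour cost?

Picking the cheapest available baker for each shift independently would cost $203, but that ignores the shift limits.
An optimal schedule: Sep 15→Abara, Sep 16→Cruz, Sep 17→Ueda, Sep 18→Okafor, Sep 19→Abara, Sep 20→Ueda, Sep 21→Jensen, Sep 22→Okafor+Jensen.
Total: 22 + 23 + 24 + 26 + 22 + 24 + 30 + 26 + 30 = $227.

$227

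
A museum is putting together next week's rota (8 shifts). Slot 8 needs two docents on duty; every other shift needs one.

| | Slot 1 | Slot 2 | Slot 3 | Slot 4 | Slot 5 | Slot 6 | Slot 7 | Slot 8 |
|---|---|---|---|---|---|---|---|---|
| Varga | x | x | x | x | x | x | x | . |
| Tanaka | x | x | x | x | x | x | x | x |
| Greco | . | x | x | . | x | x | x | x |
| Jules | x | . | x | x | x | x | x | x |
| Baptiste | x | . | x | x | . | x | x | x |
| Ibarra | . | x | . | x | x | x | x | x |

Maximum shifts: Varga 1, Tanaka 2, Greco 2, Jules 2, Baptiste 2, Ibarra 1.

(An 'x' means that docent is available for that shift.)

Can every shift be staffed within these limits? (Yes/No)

One valid schedule: Slot 1→Varga, Slot 2→Tanaka, Slot 3→Tanaka, Slot 4→Jules, Slot 5→Greco, Slot 6→Greco, Slot 7→Jules, Slot 8→Baptiste+Ibarra.
Loads: Varga 1/1, Tanaka 2/2, Greco 2/2, Jules 2/2, Baptiste 1/2, Ibarra 1/1 — all within limits.

Yes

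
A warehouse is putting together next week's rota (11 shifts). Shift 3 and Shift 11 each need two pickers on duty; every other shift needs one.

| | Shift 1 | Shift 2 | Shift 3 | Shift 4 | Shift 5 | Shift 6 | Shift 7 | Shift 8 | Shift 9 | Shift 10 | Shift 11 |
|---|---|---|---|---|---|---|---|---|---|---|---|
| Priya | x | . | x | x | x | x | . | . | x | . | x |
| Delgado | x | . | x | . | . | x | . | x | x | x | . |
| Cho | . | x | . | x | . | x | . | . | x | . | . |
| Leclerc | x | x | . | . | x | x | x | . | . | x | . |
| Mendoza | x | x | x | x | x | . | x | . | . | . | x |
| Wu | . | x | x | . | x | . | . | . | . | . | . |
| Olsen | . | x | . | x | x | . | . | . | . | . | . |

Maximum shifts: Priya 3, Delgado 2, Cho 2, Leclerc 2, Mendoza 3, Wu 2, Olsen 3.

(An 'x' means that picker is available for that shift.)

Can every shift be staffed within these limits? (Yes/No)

Shift 8 can only be covered by Delgado, so that assignment is forced.
Shift 11 can only be covered by Priya and Mendoza, so that assignment is forced.
One valid schedule: Shift 1→Priya, Shift 2→Leclerc, Shift 3→Mendoza+Wu, Shift 4→Cho, Shift 5→Mendoza, Shift 6→Cho, Shift 7→Leclerc, Shift 8→Delgado, Shift 9→Priya, Shift 10→Delgado, Shift 11→Priya+Mendoza.
Loads: Priya 3/3, Delgado 2/2, Cho 2/2, Leclerc 2/2, Mendoza 3/3, Wu 1/2, Olsen 0/3 — all within limits.

Yes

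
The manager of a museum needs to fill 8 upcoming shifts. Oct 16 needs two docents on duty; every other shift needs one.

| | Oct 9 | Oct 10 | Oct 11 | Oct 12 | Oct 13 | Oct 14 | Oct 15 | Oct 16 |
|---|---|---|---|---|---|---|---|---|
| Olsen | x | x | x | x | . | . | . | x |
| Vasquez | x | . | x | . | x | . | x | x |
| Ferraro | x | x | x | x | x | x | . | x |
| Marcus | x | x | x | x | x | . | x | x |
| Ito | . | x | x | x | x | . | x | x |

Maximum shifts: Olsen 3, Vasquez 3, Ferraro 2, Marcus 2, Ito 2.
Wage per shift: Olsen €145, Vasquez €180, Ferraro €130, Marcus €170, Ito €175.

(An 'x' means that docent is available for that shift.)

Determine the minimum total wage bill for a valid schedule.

€1385

Oct 14 can only be covered by Ferraro, so that assignment is forced.
Picking the cheapest available docent for each shift independently would cost €1225, but that ignores the shift limits.
An optimal schedule: Oct 9→Ferraro, Oct 10→Olsen, Oct 11→Ito, Oct 12→Olsen, Oct 13→Marcus, Oct 14→Ferraro, Oct 15→Marcus, Oct 16→Olsen+Ito.
Total: 130 + 145 + 175 + 145 + 170 + 130 + 170 + 145 + 175 = €1385.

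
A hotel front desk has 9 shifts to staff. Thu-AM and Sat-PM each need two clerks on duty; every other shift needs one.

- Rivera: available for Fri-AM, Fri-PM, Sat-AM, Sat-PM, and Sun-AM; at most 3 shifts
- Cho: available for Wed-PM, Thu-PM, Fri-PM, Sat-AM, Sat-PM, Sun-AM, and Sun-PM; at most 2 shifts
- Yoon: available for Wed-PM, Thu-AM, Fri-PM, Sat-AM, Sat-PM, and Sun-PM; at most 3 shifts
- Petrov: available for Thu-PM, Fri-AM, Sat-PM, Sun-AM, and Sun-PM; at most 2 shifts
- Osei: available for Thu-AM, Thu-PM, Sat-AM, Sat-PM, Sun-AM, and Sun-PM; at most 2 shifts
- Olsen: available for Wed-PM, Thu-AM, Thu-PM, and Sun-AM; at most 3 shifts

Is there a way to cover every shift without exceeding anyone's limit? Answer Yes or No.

One valid schedule: Wed-PM→Cho, Thu-AM→Yoon+Osei, Thu-PM→Cho, Fri-AM→Rivera, Fri-PM→Rivera, Sat-AM→Rivera, Sat-PM→Yoon+Petrov, Sun-AM→Petrov, Sun-PM→Yoon.
Loads: Rivera 3/3, Cho 2/2, Yoon 3/3, Petrov 2/2, Osei 1/2, Olsen 0/3 — all within limits.

Yes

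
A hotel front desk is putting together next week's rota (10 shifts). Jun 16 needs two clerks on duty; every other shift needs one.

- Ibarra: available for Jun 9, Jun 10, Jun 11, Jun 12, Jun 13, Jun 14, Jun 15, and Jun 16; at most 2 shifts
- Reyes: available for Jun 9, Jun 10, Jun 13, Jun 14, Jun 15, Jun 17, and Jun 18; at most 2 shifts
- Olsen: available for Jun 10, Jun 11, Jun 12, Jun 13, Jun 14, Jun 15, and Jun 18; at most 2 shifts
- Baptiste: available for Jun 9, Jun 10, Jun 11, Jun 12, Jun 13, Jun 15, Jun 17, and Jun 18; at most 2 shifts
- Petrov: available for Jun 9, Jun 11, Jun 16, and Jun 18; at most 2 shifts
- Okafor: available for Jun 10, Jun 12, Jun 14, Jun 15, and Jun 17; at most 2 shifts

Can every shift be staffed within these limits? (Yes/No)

Jun 16 can only be covered by Ibarra and Petrov, so that assignment is forced.
One valid schedule: Jun 9→Ibarra, Jun 10→Baptiste, Jun 11→Olsen, Jun 12→Olsen, Jun 13→Reyes, Jun 14→Okafor, Jun 15→Okafor, Jun 16→Ibarra+Petrov, Jun 17→Reyes, Jun 18→Baptiste.
Loads: Ibarra 2/2, Reyes 2/2, Olsen 2/2, Baptiste 2/2, Petrov 1/2, Okafor 2/2 — all within limits.

Yes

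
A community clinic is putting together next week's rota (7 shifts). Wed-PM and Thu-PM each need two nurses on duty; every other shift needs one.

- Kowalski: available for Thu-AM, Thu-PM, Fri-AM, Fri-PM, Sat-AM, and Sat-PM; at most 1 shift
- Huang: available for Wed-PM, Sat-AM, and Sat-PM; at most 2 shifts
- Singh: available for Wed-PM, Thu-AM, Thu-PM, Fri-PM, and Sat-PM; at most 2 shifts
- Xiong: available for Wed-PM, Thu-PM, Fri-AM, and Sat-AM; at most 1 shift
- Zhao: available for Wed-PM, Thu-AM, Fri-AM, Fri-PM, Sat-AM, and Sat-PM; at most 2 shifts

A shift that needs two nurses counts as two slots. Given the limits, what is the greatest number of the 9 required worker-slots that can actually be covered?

8

Total capacity across all nurses is 1+2+2+1+2 = 8, and 9 slots are needed, so at most 8 can be filled.
An assignment achieving 8: Wed-PM→Huang+Zhao, Thu-AM→Kowalski, Thu-PM→Singh+Xiong, Fri-AM→Zhao, Fri-PM→Singh, Sat-AM→Huang.
Loads: Kowalski 1/1, Huang 2/2, Singh 2/2, Xiong 1/1, Zhao 2/2.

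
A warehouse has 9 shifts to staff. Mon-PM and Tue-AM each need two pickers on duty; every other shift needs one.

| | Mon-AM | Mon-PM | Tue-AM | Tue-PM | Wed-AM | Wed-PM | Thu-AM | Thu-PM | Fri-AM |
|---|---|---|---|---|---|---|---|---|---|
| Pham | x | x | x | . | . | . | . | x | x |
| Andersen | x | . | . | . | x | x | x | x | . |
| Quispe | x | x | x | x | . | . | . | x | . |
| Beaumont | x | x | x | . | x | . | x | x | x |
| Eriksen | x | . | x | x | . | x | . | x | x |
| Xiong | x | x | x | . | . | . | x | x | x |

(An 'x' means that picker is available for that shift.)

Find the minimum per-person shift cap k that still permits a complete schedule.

With 6 pickers and 11 worker-slots to fill, someone must work at least ⌈11/6⌉ = 2 shifts, so k ≥ 2.
k = 2 works: Mon-AM→Pham, Mon-PM→Quispe+Beaumont, Tue-AM→Eriksen+Xiong, Tue-PM→Quispe, Wed-AM→Andersen, Wed-PM→Andersen, Thu-AM→Beaumont, Thu-PM→Eriksen, Fri-AM→Pham.
Loads: Pham 2, Andersen 2, Quispe 2, Beaumont 2, Eriksen 2, Xiong 1 — all ≤ 2.

2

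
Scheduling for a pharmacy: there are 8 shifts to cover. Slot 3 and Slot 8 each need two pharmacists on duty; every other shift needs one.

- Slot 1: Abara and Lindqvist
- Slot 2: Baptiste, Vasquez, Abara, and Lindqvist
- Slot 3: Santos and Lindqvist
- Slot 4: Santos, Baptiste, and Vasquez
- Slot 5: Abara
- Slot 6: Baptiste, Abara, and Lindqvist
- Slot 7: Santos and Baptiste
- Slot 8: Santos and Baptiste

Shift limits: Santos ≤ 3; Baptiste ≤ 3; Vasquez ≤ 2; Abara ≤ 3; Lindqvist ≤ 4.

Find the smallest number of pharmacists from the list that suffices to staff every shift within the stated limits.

10 slots to fill and no one can take more than 4, so at least ⌈10/4⌉ = 3 pharmacists are needed.
Shifts {Slot 3, Slot 5, Slot 8} need 5 slots, but among the pharmacists available for them (Santos, Baptiste, Abara, and Lindqvist) any 3 together supply at most 4. So 3 pharmacists are not enough.
Santos, Baptiste, Abara, and Lindqvist alone can cover everything: Slot 1→Abara, Slot 2→Baptiste, Slot 3→Santos+Lindqvist, Slot 4→Santos, Slot 5→Abara, Slot 6→Abara, Slot 7→Baptiste, Slot 8→Santos+Baptiste.

4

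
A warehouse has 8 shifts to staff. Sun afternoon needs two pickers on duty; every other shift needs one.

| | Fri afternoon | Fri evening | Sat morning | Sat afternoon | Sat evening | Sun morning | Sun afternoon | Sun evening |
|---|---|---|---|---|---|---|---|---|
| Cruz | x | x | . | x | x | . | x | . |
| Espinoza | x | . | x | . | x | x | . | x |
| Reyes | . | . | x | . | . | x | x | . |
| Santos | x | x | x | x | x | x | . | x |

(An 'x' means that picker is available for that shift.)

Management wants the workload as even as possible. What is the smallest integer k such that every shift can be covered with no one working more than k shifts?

3

With 4 pickers and 9 worker-slots to fill, someone must work at least ⌈9/4⌉ = 3 shifts, so k ≥ 3.
k = 3 works: Fri afternoon→Espinoza, Fri evening→Cruz, Sat morning→Espinoza, Sat afternoon→Cruz, Sat evening→Santos, Sun morning→Reyes, Sun afternoon→Cruz+Reyes, Sun evening→Espinoza.
Loads: Cruz 3, Espinoza 3, Reyes 2, Santos 1 — all ≤ 3.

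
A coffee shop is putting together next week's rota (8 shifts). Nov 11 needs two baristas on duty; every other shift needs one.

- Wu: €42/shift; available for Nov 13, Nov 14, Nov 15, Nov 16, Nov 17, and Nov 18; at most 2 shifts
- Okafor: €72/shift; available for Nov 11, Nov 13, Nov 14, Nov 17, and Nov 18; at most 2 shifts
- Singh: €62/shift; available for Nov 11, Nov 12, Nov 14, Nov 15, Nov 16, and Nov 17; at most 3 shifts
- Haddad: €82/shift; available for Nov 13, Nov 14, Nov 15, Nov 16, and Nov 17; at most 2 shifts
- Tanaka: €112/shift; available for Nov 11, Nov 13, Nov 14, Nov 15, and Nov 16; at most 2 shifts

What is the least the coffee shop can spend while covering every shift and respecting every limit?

€578

Nov 12 can only be covered by Singh, so that assignment is forced.
Picking the cheapest available barista for each shift independently would cost €448, but that ignores the shift limits.
An optimal schedule: Nov 11→Okafor+Singh, Nov 12→Singh, Nov 13→Wu, Nov 14→Haddad, Nov 15→Singh, Nov 16→Haddad, Nov 17→Okafor, Nov 18→Wu.
Total: 72 + 62 + 62 + 42 + 82 + 62 + 82 + 72 + 42 = €578.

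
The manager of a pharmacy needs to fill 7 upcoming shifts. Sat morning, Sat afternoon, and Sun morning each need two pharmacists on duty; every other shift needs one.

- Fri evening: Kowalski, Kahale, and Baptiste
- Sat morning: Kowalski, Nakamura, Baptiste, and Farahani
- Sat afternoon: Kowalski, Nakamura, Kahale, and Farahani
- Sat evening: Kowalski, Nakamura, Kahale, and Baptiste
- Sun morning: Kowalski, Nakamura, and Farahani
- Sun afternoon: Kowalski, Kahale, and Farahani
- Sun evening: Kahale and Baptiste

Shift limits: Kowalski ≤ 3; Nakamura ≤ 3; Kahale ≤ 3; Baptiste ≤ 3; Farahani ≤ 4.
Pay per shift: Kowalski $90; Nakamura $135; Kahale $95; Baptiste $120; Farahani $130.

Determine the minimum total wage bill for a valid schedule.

Picking the cheapest available pharmacist for each shift independently would cost $980, but that ignores the shift limits.
An optimal schedule: Fri evening→Baptiste, Sat morning→Kowalski+Baptiste, Sat afternoon→Kowalski+Kahale, Sat evening→Baptiste, Sun morning→Kowalski+Farahani, Sun afternoon→Kahale, Sun evening→Kahale.
Total: 120 + 90 + 120 + 90 + 95 + 120 + 90 + 130 + 95 + 95 = $1045.

$1045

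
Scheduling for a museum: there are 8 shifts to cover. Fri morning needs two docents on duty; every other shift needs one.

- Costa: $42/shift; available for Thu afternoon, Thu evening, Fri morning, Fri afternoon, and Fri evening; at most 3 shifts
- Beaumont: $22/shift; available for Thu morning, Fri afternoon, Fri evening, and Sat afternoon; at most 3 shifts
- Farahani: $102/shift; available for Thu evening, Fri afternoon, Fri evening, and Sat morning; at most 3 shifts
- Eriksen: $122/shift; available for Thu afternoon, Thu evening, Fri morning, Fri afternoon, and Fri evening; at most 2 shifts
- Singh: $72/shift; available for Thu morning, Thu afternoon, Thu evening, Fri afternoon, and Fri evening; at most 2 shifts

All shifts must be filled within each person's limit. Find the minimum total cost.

$488

Fri morning can only be covered by Costa and Eriksen, so that assignment is forced.
Sat morning can only be covered by Farahani, so that assignment is forced.
Sat afternoon can only be covered by Beaumont, so that assignment is forced.
Picking the cheapest available docent for each shift independently would cost $438, but that ignores the shift limits.
An optimal schedule: Thu morning→Beaumont, Thu afternoon→Costa, Thu evening→Costa, Fri morning→Costa+Eriksen, Fri afternoon→Beaumont, Fri evening→Singh, Sat morning→Farahani, Sat afternoon→Beaumont.
Total: 22 + 42 + 42 + 42 + 122 + 22 + 72 + 102 + 22 = $488.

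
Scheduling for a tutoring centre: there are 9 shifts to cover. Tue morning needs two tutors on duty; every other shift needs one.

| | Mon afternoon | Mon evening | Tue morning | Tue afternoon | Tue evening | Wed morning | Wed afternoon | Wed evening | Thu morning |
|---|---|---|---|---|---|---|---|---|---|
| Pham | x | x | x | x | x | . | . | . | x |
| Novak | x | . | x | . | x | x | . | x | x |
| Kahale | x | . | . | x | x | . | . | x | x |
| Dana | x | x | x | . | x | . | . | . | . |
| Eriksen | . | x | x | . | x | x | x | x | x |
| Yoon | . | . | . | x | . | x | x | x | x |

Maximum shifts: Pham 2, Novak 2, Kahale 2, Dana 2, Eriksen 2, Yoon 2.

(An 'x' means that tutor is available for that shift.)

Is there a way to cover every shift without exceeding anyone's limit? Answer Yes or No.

Yes

One valid schedule: Mon afternoon→Novak, Mon evening→Pham, Tue morning→Dana+Eriksen, Tue afternoon→Pham, Tue evening→Kahale, Wed morning→Novak, Wed afternoon→Eriksen, Wed evening→Kahale, Thu morning→Yoon.
Loads: Pham 2/2, Novak 2/2, Kahale 2/2, Dana 1/2, Eriksen 2/2, Yoon 1/2 — all within limits.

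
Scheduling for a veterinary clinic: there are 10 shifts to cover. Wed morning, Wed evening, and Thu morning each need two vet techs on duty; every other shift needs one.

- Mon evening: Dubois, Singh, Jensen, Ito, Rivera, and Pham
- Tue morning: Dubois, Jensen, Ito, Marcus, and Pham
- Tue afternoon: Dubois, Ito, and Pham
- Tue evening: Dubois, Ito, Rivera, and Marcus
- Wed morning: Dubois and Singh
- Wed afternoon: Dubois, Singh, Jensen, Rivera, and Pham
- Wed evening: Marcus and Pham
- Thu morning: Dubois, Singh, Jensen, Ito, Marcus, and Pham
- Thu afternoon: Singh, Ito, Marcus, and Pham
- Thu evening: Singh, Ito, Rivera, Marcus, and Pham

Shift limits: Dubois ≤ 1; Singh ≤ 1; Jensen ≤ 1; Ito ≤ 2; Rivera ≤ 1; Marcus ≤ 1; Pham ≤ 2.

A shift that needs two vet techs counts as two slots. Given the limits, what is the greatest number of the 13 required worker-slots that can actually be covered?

9

Total capacity across all vet techs is 1+1+1+2+1+1+2 = 9, and 13 slots are needed, so at most 9 can be filled.
An assignment achieving 9: Tue morning→Jensen, Tue afternoon→Ito, Tue evening→Ito, Wed morning→Dubois+Singh, Wed afternoon→Rivera, Wed evening→Marcus+Pham, Thu afternoon→Pham.
Loads: Dubois 1/1, Singh 1/1, Jensen 1/1, Ito 2/2, Rivera 1/1, Marcus 1/1, Pham 2/2.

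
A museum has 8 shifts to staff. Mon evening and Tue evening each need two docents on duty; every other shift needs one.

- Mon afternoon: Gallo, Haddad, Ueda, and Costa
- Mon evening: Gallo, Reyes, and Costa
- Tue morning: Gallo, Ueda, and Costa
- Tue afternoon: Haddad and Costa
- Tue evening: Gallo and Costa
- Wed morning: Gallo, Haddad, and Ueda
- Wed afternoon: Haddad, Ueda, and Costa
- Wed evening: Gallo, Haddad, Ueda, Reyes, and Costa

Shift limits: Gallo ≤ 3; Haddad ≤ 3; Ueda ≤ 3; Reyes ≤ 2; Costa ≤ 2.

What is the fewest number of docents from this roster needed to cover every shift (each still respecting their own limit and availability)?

4

10 slots to fill and no one can take more than 3, so at least ⌈10/3⌉ = 4 docents are needed.
Gallo, Haddad, Ueda, and Costa alone can cover everything: Mon afternoon→Ueda, Mon evening→Gallo+Costa, Tue morning→Gallo, Tue afternoon→Haddad, Tue evening→Gallo+Costa, Wed morning→Haddad, Wed afternoon→Haddad, Wed evening→Ueda.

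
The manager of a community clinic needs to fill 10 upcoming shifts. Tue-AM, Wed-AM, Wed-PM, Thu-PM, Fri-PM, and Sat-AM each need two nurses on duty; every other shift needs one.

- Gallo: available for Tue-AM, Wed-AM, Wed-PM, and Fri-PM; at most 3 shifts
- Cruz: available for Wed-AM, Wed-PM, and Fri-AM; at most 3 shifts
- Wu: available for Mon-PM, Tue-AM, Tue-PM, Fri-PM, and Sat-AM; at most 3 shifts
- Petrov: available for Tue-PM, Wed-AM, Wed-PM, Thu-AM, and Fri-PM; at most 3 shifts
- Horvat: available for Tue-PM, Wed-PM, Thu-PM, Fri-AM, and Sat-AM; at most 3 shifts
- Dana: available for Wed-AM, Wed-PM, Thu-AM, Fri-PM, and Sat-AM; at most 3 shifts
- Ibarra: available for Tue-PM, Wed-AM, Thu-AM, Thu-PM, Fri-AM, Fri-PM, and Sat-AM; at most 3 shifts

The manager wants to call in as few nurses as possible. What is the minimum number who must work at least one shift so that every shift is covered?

16 slots to fill and no one can take more than 3, so at least ⌈16/3⌉ = 6 nurses are needed.
Gallo, Cruz, Wu, Petrov, Horvat, and Ibarra alone can cover everything: Mon-PM→Wu, Tue-AM→Gallo+Wu, Tue-PM→Petrov, Wed-AM→Gallo+Cruz, Wed-PM→Gallo+Cruz, Thu-AM→Petrov, Thu-PM→Horvat+Ibarra, Fri-AM→Cruz, Fri-PM→Petrov+Ibarra, Sat-AM→Wu+Horvat.

6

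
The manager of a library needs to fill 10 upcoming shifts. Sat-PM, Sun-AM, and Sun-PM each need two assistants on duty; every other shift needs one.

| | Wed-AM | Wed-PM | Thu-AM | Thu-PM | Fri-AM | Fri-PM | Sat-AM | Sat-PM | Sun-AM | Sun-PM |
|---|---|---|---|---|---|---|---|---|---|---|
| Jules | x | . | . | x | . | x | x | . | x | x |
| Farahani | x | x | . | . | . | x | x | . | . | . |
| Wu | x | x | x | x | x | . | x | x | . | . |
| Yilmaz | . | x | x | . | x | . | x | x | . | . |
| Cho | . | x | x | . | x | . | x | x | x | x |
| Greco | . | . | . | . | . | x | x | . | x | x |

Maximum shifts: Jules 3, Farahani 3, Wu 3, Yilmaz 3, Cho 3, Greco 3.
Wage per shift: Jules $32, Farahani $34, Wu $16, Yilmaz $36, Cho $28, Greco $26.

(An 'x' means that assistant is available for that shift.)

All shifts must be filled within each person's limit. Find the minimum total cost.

Picking the cheapest available assistant for each shift independently would cost $274, but that ignores the shift limits.
An optimal schedule: Wed-AM→Wu, Wed-PM→Farahani, Thu-AM→Cho, Thu-PM→Wu, Fri-AM→Cho, Fri-PM→Greco, Sat-AM→Jules, Sat-PM→Wu+Cho, Sun-AM→Greco+Jules, Sun-PM→Greco+Jules.
Total: 16 + 34 + 28 + 16 + 28 + 26 + 32 + 16 + 28 + 26 + 32 + 26 + 32 = $340.

$340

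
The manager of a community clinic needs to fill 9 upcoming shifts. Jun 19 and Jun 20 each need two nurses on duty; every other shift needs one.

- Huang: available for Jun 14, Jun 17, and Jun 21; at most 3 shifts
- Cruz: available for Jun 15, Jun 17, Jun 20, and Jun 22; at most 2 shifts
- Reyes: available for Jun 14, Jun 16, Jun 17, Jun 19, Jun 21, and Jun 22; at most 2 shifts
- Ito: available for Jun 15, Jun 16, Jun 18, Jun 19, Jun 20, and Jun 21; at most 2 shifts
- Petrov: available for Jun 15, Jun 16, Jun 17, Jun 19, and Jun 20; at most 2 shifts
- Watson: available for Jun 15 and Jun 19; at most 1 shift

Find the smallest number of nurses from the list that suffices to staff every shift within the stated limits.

11 slots to fill and no one can take more than 3, so at least ⌈11/3⌉ = 4 nurses are needed.
Any 4 nurses together have capacity at most 3+2+2+2 = 9 < 11 slots, so 4 can never suffice.
Huang, Cruz, Reyes, Ito, and Petrov alone can cover everything: Jun 14→Huang, Jun 15→Cruz, Jun 16→Reyes, Jun 17→Huang, Jun 18→Ito, Jun 19→Reyes+Petrov, Jun 20→Ito+Petrov, Jun 21→Huang, Jun 22→Cruz.

5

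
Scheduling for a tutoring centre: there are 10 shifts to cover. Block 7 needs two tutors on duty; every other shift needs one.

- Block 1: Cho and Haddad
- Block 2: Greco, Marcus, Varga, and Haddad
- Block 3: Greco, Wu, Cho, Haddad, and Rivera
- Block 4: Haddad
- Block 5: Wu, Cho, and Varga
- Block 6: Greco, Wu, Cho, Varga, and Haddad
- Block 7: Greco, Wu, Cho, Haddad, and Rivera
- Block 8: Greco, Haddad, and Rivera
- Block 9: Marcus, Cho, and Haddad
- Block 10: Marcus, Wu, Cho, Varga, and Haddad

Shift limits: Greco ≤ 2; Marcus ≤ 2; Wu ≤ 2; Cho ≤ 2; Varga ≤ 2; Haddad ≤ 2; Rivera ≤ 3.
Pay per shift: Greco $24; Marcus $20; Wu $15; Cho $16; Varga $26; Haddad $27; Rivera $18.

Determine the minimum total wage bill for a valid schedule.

$207

Block 4 can only be covered by Haddad, so that assignment is forced.
Picking the cheapest available tutor for each shift independently would cost $188, but that ignores the shift limits.
An optimal schedule: Block 1→Cho, Block 2→Marcus, Block 3→Rivera, Block 4→Haddad, Block 5→Wu, Block 6→Wu, Block 7→Rivera+Greco, Block 8→Rivera, Block 9→Cho, Block 10→Marcus.
Total: 16 + 20 + 18 + 27 + 15 + 15 + 18 + 24 + 18 + 16 + 20 = $207.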